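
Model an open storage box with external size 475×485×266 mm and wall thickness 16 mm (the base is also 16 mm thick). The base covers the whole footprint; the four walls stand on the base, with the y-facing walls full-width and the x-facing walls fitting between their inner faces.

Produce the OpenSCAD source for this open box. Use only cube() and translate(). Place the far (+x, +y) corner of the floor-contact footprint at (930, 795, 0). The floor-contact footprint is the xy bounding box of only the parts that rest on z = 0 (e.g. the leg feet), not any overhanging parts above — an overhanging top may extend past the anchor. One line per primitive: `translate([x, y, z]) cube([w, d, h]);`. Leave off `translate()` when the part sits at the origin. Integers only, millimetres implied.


translate([455, 310, 0]) cube([475, 485, 16]);
translate([455, 310, 16]) cube([475, 16, 250]);
translate([455, 779, 16]) cube([475, 16, 250]);
translate([455, 326, 16]) cube([16, 453, 250]);
translate([914, 326, 16]) cube([16, 453, 250]);


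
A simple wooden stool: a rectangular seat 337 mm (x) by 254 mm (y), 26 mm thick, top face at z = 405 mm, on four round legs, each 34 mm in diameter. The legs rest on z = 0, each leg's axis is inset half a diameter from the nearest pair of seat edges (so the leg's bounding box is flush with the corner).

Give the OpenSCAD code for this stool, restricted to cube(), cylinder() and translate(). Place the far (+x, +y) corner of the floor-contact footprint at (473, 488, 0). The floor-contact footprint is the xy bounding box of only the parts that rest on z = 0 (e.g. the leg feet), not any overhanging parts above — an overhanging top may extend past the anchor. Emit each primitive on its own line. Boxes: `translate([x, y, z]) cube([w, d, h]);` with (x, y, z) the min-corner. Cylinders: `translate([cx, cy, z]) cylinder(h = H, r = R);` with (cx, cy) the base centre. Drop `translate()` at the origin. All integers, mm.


translate([136, 234, 379]) cube([337, 254, 26]);
translate([153, 251, 0]) cylinder(h = 379, r = 17);
translate([456, 251, 0]) cylinder(h = 379, r = 17);
translate([153, 471, 0]) cylinder(h = 379, r = 17);
translate([456, 471, 0]) cylinder(h = 379, r = 17);


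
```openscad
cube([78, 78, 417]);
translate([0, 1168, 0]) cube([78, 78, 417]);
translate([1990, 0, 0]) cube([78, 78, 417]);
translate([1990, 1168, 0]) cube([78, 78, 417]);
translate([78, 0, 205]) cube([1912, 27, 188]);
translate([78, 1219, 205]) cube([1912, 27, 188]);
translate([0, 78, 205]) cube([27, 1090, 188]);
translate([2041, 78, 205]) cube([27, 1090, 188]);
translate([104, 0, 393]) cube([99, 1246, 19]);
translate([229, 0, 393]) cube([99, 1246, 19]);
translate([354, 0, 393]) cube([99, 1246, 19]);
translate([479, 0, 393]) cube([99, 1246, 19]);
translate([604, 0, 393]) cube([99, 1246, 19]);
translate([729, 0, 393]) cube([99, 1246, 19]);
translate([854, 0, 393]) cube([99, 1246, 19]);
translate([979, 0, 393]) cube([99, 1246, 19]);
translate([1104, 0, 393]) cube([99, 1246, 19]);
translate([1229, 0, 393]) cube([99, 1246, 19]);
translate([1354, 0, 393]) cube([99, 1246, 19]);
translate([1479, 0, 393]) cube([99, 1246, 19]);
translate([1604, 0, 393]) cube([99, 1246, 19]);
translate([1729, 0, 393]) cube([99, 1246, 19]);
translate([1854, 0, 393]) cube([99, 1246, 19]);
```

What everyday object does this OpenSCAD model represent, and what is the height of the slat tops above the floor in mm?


A bed frame. The slat-top height is 412 mm.

Four posts, four rails, and a row of slats — a bed frame. Slats sit on the rails at z = 205 + 188 = 393; with slat thickness 19, the top is 412 mm.


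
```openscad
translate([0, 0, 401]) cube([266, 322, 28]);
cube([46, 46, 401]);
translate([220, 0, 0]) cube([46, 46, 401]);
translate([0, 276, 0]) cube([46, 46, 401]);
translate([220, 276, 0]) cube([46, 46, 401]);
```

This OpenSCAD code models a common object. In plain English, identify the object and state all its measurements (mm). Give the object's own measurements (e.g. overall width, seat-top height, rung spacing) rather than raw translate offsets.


A simple wooden stool: a rectangular seat 266 mm (x) by 322 mm (y), 28 mm thick, top face at z = 429 mm, on four square legs, each 46×46 mm in cross-section. The legs rest on z = 0, each flush with a corner of the seat.


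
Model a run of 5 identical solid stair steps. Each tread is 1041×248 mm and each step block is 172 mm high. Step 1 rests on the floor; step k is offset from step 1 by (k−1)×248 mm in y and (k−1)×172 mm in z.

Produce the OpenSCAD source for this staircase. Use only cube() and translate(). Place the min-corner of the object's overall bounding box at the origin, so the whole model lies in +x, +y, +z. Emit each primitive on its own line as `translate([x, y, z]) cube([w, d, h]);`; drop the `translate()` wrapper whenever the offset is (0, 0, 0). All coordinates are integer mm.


cube([1041, 248, 172]);
translate([0, 248, 172]) cube([1041, 248, 172]);
translate([0, 496, 344]) cube([1041, 248, 172]);
translate([0, 744, 516]) cube([1041, 248, 172]);
translate([0, 992, 688]) cube([1041, 248, 172]);


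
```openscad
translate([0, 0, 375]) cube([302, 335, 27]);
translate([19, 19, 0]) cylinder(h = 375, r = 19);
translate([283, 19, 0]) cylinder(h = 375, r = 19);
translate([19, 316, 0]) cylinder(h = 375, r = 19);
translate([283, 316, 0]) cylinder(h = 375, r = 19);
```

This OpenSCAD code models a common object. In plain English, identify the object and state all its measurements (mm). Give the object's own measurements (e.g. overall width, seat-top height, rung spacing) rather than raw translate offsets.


A simple wooden stool: a rectangular seat 302 mm (x) by 335 mm (y), 27 mm thick, top face at z = 402 mm, on four round legs, each 38 mm in diameter. The legs rest on z = 0, each leg's axis is inset half a diameter from the nearest pair of seat edges (so the leg's bounding box is flush with the corner).


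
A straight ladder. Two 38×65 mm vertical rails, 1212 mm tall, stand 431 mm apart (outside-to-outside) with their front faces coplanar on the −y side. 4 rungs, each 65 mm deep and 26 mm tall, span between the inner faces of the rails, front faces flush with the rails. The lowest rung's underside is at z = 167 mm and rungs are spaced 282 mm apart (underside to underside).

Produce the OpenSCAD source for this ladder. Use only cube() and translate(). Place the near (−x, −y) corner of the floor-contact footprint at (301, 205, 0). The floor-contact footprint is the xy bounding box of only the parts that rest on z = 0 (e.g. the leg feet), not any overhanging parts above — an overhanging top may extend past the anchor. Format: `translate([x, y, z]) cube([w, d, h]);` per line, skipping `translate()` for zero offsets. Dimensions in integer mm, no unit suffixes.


translate([301, 205, 0]) cube([38, 65, 1212]);
translate([694, 205, 0]) cube([38, 65, 1212]);
translate([339, 205, 167]) cube([355, 65, 26]);
translate([339, 205, 449]) cube([355, 65, 26]);
translate([339, 205, 731]) cube([355, 65, 26]);
translate([339, 205, 1013]) cube([355, 65, 26]);


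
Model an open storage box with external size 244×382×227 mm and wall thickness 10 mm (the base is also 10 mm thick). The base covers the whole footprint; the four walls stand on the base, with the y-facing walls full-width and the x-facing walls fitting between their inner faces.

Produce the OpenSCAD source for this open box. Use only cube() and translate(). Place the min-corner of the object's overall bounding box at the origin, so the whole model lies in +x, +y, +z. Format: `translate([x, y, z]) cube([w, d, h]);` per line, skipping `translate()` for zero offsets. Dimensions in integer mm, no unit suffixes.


cube([244, 382, 10]);
translate([0, 0, 10]) cube([244, 10, 217]);
translate([0, 372, 10]) cube([244, 10, 217]);
translate([0, 10, 10]) cube([10, 362, 217]);
translate([234, 10, 10]) cube([10, 362, 217]);


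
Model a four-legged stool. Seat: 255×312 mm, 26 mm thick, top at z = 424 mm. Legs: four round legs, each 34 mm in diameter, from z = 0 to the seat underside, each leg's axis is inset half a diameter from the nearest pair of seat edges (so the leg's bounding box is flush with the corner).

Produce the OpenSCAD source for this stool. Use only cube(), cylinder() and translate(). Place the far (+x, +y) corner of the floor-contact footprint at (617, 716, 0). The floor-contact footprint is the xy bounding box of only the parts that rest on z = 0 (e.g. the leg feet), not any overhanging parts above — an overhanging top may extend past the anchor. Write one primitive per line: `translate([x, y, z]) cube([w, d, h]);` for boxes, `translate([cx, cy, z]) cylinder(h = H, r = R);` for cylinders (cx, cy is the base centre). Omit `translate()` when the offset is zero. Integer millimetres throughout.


translate([362, 404, 398]) cube([255, 312, 26]);
translate([379, 421, 0]) cylinder(h = 398, r = 17);
translate([600, 421, 0]) cylinder(h = 398, r = 17);
translate([379, 699, 0]) cylinder(h = 398, r = 17);
translate([600, 699, 0]) cylinder(h = 398, r = 17);


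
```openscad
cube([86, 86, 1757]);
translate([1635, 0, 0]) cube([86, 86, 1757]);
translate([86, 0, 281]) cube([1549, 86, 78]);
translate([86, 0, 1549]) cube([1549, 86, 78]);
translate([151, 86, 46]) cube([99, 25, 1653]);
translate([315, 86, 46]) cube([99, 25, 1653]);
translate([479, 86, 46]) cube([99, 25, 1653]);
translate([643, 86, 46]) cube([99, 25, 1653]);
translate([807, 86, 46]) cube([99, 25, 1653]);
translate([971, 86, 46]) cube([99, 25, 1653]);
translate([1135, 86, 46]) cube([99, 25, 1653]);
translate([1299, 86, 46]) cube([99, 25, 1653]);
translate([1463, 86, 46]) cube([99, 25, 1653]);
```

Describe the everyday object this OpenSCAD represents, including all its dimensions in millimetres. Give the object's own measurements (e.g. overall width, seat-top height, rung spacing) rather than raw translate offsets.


A fence section. Two 86×86 mm posts, 1757 mm tall, stand on the floor with a clear span of 1549 mm between their inner faces. Two horizontal rails of 86×78 mm section span the gap between the posts with their undersides at z = 281 mm and z = 1549 mm, flush with the posts' −y face. 9 pickets, each 99 mm wide, 25 mm thick and 1653 mm tall, are fixed to the +y face of the rails with their bottoms at z = 46 mm, spaced across the span with a 65 mm gap after the −x post and between neighbouring pickets, with 73 mm left before the +x post.


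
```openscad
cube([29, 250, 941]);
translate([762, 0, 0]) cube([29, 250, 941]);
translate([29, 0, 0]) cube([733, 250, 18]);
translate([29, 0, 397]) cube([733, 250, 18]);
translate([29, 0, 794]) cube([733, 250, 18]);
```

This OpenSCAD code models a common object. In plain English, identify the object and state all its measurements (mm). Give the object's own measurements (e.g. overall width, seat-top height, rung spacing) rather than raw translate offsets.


An open bookshelf. Two side panels, each 29 mm thick, 250 mm deep and 941 mm tall, stand 791 mm apart (outside-to-outside). Between them sit 3 shelves, each 18 mm thick and 250 mm deep, spanning the full gap between the sides. The bottom shelf rests on the floor (its underside at z = 0) and the clear gap between one shelf's top and the next shelf's underside is 379 mm.


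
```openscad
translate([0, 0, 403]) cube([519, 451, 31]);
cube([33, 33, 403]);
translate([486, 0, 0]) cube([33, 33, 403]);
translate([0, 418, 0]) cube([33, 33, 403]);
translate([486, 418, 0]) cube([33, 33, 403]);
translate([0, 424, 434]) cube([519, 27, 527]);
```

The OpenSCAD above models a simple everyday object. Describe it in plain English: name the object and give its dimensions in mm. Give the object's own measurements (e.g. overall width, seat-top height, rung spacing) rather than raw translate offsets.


A chair. The seat is a 519×451×31 mm slab with its top at z = 434 mm, on four 33×33 mm corner legs (flush with the seat edges, standing on z = 0). A flat backrest 27 mm thick, 527 mm tall, spans the full seat width and rises from the seat top along its +y edge, rear face flush with the rear of the seat.


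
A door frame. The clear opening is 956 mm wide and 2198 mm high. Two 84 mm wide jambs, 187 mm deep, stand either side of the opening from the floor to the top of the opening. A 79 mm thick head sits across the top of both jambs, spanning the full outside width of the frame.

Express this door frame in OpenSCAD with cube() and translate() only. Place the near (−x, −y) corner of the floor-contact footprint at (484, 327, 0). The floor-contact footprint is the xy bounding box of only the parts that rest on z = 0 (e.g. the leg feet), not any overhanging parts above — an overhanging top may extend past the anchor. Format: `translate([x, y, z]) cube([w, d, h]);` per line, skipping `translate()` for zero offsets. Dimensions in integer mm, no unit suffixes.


translate([484, 327, 0]) cube([84, 187, 2198]);
translate([1524, 327, 0]) cube([84, 187, 2198]);
translate([484, 327, 2198]) cube([1124, 187, 79]);


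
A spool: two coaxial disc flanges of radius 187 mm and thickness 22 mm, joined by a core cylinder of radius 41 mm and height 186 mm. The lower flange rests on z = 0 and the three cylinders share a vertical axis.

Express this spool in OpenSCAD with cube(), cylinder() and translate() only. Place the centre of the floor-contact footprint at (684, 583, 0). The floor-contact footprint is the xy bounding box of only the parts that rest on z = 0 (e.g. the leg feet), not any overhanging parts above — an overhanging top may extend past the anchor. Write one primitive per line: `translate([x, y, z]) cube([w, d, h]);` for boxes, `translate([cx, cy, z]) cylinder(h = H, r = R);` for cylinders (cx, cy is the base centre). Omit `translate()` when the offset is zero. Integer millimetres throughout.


translate([684, 583, 0]) cylinder(h = 22, r = 187);
translate([684, 583, 22]) cylinder(h = 186, r = 41);
translate([684, 583, 208]) cylinder(h = 22, r = 187);


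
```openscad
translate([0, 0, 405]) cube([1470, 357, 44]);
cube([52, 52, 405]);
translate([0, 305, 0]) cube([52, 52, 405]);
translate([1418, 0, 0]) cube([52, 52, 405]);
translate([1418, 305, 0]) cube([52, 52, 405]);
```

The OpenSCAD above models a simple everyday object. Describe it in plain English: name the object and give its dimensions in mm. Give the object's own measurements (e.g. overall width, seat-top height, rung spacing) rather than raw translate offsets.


A long wooden bench with a 1470 mm (x) × 357 mm (y) seat, 44 mm thick, its top surface 449 mm above the floor. Four 52 mm square legs at the seat corners, flush with the edges, run from z = 0 to the seat underside.


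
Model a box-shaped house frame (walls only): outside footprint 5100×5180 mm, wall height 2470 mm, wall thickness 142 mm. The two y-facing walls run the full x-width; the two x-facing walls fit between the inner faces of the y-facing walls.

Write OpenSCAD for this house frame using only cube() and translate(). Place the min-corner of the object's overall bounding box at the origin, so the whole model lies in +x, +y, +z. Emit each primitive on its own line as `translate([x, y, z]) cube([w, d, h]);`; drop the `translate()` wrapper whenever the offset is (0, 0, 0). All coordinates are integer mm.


cube([5100, 142, 2470]);
translate([0, 5038, 0]) cube([5100, 142, 2470]);
translate([0, 142, 0]) cube([142, 4896, 2470]);
translate([4958, 142, 0]) cube([142, 4896, 2470]);


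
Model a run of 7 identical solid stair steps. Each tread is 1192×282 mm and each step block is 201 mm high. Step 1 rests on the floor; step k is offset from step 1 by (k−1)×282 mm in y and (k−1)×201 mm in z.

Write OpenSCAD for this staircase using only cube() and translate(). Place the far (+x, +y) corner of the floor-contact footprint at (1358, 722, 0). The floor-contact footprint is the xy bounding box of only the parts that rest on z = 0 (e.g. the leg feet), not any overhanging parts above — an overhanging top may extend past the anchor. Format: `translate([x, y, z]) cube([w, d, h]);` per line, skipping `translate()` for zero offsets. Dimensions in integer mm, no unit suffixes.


translate([166, 440, 0]) cube([1192, 282, 201]);
translate([166, 722, 201]) cube([1192, 282, 201]);
translate([166, 1004, 402]) cube([1192, 282, 201]);
translate([166, 1286, 603]) cube([1192, 282, 201]);
translate([166, 1568, 804]) cube([1192, 282, 201]);
translate([166, 1850, 1005]) cube([1192, 282, 201]);
translate([166, 2132, 1206]) cube([1192, 282, 201]);


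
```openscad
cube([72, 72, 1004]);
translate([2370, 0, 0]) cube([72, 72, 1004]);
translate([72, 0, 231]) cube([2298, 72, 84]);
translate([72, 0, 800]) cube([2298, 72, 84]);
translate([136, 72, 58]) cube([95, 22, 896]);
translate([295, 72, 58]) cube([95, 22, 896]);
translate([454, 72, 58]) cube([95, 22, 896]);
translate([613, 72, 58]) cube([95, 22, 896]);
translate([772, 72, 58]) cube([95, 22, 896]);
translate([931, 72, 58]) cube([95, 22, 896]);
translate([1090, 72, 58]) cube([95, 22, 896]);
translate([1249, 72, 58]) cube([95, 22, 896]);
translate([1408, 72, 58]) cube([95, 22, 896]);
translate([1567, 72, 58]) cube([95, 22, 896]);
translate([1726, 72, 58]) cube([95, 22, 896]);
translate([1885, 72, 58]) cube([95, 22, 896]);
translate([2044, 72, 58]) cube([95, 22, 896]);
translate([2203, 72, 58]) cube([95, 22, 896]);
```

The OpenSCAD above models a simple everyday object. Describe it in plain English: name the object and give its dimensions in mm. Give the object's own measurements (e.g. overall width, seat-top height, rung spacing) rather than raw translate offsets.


A fence section. Two 72×72 mm posts, 1004 mm tall, stand on the floor with a clear span of 2298 mm between their inner faces. Two horizontal rails of 72×84 mm section span the gap between the posts with their undersides at z = 231 mm and z = 800 mm, flush with the posts' −y face. 14 pickets, each 95 mm wide, 22 mm thick and 896 mm tall, are fixed to the +y face of the rails with their bottoms at z = 58 mm, spaced across the span with a 64 mm gap after the −x post and between neighbouring pickets, with 72 mm left before the +x post.


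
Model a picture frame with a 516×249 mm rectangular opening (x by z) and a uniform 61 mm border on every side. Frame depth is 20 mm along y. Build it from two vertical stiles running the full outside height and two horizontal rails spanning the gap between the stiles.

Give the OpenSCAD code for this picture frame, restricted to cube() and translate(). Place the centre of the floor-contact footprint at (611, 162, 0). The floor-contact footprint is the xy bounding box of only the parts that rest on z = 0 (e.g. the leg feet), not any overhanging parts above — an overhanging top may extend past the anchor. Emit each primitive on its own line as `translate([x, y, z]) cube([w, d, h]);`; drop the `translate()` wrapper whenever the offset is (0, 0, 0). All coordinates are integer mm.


translate([292, 152, 0]) cube([61, 20, 371]);
translate([869, 152, 0]) cube([61, 20, 371]);
translate([353, 152, 0]) cube([516, 20, 61]);
translate([353, 152, 310]) cube([516, 20, 61]);


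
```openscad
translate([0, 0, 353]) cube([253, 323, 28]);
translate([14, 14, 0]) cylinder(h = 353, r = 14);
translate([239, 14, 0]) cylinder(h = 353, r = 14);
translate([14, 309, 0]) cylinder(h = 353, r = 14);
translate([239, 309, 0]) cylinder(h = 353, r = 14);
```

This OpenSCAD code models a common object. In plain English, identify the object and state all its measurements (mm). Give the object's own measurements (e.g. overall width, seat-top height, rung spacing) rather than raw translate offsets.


A four-legged stool. The seat is a 253×323×28 mm slab whose top surface is at z = 381 mm; four round legs, each 28 mm in diameter, run from the floor (z = 0) to the underside of the seat, each leg's axis is inset half a diameter from the nearest pair of seat edges (so the leg's bounding box is flush with the corner).


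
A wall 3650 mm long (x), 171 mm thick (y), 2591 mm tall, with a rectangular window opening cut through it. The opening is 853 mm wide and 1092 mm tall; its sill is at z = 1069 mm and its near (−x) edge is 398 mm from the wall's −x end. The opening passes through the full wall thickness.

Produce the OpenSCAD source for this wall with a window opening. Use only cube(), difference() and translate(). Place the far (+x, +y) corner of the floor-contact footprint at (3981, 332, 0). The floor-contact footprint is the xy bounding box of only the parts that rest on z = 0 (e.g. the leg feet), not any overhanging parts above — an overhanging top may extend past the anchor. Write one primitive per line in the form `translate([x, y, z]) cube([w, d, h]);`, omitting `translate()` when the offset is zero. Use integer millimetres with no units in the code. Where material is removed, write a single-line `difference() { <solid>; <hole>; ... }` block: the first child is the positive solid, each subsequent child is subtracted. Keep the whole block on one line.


difference() { translate([331, 161, 0]) cube([3650, 171, 2591]); translate([729, 161, 1069]) cube([853, 171, 1092]); }


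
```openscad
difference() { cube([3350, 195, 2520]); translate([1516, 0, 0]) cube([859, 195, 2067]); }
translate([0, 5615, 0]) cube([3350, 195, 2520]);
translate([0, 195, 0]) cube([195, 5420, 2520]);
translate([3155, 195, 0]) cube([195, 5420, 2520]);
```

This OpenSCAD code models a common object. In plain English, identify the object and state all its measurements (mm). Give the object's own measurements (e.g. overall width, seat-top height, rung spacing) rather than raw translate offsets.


A single room: four walls, each 2520 mm tall and 195 mm thick, enclosing an outside footprint 3350×5810 mm (x × y), no floor or roof. The front and back walls (−y and +y sides) run the full x-width; the side walls fit between their inner faces. A door opening 859 mm wide and 2067 mm tall is cut through the front wall from the floor up, its −x edge 1516 mm from the wall's −x end.


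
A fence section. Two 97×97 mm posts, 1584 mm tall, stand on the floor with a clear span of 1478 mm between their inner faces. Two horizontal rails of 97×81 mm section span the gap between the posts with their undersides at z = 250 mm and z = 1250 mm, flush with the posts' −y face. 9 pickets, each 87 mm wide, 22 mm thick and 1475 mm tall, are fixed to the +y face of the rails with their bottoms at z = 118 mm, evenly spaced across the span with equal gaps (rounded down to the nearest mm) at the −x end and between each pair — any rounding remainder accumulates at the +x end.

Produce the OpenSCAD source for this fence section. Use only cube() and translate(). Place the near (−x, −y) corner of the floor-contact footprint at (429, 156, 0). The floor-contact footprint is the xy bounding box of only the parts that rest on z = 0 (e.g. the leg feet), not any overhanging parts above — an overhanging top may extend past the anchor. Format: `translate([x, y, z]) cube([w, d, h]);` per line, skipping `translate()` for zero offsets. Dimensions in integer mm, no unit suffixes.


translate([429, 156, 0]) cube([97, 97, 1584]);
translate([2004, 156, 0]) cube([97, 97, 1584]);
translate([526, 156, 250]) cube([1478, 97, 81]);
translate([526, 156, 1250]) cube([1478, 97, 81]);
translate([595, 253, 118]) cube([87, 22, 1475]);
translate([751, 253, 118]) cube([87, 22, 1475]);
translate([907, 253, 118]) cube([87, 22, 1475]);
translate([1063, 253, 118]) cube([87, 22, 1475]);
translate([1219, 253, 118]) cube([87, 22, 1475]);
translate([1375, 253, 118]) cube([87, 22, 1475]);
translate([1531, 253, 118]) cube([87, 22, 1475]);
translate([1687, 253, 118]) cube([87, 22, 1475]);
translate([1843, 253, 118]) cube([87, 22, 1475]);


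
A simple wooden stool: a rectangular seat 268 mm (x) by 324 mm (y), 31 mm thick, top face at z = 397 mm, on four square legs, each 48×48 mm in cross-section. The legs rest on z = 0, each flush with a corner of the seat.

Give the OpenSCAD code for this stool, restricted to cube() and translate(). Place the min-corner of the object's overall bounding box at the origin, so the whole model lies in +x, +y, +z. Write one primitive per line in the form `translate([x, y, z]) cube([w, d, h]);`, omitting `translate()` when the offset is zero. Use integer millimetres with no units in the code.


translate([0, 0, 366]) cube([268, 324, 31]);
cube([48, 48, 366]);
translate([220, 0, 0]) cube([48, 48, 366]);
translate([0, 276, 0]) cube([48, 48, 366]);
translate([220, 276, 0]) cube([48, 48, 366]);


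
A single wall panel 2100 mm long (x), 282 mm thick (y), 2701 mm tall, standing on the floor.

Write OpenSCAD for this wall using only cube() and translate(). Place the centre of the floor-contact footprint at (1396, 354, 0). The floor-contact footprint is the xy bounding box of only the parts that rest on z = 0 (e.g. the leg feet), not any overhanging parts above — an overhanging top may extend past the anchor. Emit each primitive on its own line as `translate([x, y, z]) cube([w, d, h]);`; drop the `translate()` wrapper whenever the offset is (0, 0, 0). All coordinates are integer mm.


translate([346, 213, 0]) cube([2100, 282, 2701]);


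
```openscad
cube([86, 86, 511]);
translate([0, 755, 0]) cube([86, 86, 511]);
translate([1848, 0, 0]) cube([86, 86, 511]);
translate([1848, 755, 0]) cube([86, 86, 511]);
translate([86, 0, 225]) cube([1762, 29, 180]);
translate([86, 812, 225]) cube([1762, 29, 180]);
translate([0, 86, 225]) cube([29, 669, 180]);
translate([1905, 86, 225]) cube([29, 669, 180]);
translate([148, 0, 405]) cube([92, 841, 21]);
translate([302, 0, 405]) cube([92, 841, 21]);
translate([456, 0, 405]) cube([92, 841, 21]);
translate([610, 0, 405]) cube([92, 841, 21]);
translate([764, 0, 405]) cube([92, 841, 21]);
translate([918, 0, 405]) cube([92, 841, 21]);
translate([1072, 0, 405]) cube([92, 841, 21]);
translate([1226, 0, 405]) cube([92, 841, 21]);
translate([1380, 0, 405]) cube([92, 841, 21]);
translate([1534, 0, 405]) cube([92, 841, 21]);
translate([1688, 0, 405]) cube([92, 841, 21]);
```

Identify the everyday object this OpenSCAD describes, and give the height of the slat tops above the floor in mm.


A bed frame. The slat-top height is 426 mm.

Four posts, four rails, and a row of slats — a bed frame. Slats sit on the rails at z = 225 + 180 = 405; with slat thickness 21, the top is 426 mm.


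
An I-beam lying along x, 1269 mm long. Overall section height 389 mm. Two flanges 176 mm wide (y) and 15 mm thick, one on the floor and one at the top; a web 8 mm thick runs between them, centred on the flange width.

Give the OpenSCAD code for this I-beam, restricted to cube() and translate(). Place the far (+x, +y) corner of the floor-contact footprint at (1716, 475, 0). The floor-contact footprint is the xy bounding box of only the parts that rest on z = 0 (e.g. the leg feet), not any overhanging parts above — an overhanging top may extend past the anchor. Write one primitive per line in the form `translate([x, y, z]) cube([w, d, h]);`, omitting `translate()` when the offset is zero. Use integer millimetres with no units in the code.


translate([447, 299, 0]) cube([1269, 176, 15]);
translate([447, 383, 15]) cube([1269, 8, 359]);
translate([447, 299, 374]) cube([1269, 176, 15]);


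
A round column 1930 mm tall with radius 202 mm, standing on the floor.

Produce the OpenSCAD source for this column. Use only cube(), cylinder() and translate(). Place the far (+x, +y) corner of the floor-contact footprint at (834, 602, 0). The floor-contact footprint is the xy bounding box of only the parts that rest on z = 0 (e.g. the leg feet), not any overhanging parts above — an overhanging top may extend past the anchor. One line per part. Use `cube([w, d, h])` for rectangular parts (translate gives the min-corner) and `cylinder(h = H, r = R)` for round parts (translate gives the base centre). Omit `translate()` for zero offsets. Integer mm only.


translate([632, 400, 0]) cylinder(h = 1930, r = 202);


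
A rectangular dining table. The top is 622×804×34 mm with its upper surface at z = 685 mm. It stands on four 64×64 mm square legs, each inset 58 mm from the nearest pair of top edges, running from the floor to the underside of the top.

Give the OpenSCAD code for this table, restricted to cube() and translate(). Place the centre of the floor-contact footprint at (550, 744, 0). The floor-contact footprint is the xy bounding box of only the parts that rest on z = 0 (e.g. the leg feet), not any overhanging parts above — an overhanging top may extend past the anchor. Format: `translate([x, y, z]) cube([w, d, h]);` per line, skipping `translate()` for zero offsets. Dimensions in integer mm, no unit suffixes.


// leg_h = 685 - 34 = 651
translate([239, 342, 651]) cube([622, 804, 34]);
translate([297, 400, 0]) cube([64, 64, 651]);
translate([739, 400, 0]) cube([64, 64, 651]);
translate([297, 1024, 0]) cube([64, 64, 651]);
translate([739, 1024, 0]) cube([64, 64, 651]);


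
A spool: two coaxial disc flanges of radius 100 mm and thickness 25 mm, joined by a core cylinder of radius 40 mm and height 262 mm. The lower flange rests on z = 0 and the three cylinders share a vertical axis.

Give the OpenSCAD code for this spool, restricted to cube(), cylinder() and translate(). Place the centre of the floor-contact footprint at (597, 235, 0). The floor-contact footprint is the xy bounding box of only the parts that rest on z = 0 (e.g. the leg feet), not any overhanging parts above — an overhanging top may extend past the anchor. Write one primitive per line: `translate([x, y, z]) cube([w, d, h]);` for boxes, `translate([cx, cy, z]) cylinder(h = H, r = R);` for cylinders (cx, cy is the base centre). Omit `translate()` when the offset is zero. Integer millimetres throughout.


translate([597, 235, 0]) cylinder(h = 25, r = 100);
translate([597, 235, 25]) cylinder(h = 262, r = 40);
translate([597, 235, 287]) cylinder(h = 25, r = 100);


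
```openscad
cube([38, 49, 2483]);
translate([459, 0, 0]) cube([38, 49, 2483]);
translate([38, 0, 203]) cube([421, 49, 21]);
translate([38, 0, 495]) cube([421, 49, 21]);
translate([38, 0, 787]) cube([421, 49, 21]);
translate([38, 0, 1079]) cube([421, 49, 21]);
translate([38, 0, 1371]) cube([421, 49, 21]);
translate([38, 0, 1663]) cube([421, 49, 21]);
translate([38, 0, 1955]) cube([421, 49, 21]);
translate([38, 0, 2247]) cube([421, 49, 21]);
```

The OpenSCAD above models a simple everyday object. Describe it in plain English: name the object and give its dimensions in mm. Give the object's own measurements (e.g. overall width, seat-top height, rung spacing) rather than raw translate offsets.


A straight ladder. Two 38×49 mm vertical rails, 2483 mm tall, stand 497 mm apart (outside-to-outside) with their front faces coplanar on the −y side. 8 rungs, each 49 mm deep and 21 mm tall, span between the inner faces of the rails, front faces flush with the rails. The lowest rung's underside is at z = 203 mm and rungs are spaced 292 mm apart (underside to underside).


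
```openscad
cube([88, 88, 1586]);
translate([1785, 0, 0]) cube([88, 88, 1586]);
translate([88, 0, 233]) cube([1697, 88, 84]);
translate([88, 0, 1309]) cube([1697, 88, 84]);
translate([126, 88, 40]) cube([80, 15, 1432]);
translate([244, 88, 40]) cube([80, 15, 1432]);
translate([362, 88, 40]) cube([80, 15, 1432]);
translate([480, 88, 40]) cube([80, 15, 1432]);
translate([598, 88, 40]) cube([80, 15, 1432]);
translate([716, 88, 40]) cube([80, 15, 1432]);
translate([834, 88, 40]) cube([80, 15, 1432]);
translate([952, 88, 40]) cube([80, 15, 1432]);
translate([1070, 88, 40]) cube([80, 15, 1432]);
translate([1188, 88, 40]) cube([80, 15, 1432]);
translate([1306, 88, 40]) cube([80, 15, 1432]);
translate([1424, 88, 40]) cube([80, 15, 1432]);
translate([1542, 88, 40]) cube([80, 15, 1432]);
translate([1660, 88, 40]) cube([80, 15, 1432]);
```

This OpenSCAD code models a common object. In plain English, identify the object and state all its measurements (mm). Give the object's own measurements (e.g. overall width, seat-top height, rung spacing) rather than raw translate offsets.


A fence section. Two 88×88 mm posts, 1586 mm tall, stand on the floor with a clear span of 1697 mm between their inner faces. Two horizontal rails of 88×84 mm section span the gap between the posts with their undersides at z = 233 mm and z = 1309 mm, flush with the posts' −y face. 14 pickets, each 80 mm wide, 15 mm thick and 1432 mm tall, are fixed to the +y face of the rails with their bottoms at z = 40 mm, spaced across the span with a 38 mm gap after the −x post and between neighbouring pickets, with 45 mm left before the +x post.


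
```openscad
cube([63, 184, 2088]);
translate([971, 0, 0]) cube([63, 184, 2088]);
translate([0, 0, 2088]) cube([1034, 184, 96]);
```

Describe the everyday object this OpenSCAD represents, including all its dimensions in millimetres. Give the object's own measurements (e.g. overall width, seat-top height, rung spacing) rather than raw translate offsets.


A door frame. The clear opening is 908 mm wide and 2088 mm high. Two 63 mm wide jambs, 184 mm deep, stand either side of the opening from the floor to the top of the opening. A 96 mm thick head sits across the top of both jambs, spanning the full outside width of the frame.


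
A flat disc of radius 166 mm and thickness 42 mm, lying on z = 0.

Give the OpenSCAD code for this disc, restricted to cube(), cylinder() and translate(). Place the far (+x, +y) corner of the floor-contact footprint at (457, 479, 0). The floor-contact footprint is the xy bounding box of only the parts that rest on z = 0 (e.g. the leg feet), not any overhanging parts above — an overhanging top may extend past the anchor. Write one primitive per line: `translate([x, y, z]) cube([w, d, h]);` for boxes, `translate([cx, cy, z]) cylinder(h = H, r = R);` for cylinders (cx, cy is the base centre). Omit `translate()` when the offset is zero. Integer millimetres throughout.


translate([291, 313, 0]) cylinder(h = 42, r = 166);


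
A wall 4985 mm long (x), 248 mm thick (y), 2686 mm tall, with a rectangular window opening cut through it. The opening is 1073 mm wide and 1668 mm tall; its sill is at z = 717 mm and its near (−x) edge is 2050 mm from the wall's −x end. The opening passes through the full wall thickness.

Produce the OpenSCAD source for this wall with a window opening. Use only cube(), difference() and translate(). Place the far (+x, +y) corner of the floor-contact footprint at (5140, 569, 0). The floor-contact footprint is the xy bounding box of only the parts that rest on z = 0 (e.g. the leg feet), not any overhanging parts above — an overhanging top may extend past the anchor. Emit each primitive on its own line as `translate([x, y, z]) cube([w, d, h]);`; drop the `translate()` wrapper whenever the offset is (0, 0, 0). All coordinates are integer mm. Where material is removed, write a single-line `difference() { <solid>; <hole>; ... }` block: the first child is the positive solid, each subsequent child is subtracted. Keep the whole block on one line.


difference() { translate([155, 321, 0]) cube([4985, 248, 2686]); translate([2205, 321, 717]) cube([1073, 248, 1668]); }


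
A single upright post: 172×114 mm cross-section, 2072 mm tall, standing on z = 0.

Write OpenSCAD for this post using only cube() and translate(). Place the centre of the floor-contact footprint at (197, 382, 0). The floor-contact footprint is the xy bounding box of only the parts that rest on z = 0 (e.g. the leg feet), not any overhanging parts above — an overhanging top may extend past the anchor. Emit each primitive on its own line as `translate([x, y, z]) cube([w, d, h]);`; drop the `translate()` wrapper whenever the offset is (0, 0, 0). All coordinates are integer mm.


translate([111, 325, 0]) cube([172, 114, 2072]);


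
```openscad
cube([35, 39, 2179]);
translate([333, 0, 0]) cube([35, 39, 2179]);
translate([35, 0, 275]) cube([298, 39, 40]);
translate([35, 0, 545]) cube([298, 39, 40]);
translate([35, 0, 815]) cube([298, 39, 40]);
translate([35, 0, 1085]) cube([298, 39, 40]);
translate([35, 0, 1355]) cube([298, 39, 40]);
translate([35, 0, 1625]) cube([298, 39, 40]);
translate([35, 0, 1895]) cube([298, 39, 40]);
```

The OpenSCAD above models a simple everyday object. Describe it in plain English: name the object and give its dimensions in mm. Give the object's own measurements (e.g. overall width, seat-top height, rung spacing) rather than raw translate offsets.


A straight ladder. Two 35×39 mm vertical rails, 2179 mm tall, stand 368 mm apart (outside-to-outside) with their front faces coplanar on the −y side. 7 rungs, each 39 mm deep and 40 mm tall, span between the inner faces of the rails, front faces flush with the rails. The lowest rung's underside is at z = 275 mm and rungs are spaced 270 mm apart (underside to underside).


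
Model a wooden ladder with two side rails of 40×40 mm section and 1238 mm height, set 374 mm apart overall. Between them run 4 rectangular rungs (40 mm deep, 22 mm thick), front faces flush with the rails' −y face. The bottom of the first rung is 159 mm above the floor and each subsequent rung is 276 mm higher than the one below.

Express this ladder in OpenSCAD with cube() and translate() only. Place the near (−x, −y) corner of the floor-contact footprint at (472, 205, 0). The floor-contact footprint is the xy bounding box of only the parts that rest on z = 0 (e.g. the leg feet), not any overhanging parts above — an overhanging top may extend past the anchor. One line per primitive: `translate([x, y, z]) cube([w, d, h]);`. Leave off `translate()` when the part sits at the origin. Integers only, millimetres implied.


translate([472, 205, 0]) cube([40, 40, 1238]);
translate([806, 205, 0]) cube([40, 40, 1238]);
translate([512, 205, 159]) cube([294, 40, 22]);
translate([512, 205, 435]) cube([294, 40, 22]);
translate([512, 205, 711]) cube([294, 40, 22]);
translate([512, 205, 987]) cube([294, 40, 22]);


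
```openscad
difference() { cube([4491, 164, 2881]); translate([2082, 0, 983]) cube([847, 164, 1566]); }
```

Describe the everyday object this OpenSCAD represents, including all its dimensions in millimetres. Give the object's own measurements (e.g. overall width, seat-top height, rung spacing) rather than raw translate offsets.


A wall 4491 mm long (x), 164 mm thick (y), 2881 mm tall, with a rectangular window opening cut through it. The opening is 847 mm wide and 1566 mm tall; its sill is at z = 983 mm and its near (−x) edge is 2082 mm from the wall's −x end. The opening passes through the full wall thickness.


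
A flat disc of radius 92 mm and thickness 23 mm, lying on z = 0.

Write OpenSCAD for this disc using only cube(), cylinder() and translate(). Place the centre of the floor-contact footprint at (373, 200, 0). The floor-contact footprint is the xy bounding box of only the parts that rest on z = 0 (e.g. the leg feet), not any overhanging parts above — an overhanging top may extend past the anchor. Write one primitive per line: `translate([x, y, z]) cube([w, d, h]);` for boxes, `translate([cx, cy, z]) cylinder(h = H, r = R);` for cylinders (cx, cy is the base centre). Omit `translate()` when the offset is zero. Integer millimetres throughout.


translate([373, 200, 0]) cylinder(h = 23, r = 92);


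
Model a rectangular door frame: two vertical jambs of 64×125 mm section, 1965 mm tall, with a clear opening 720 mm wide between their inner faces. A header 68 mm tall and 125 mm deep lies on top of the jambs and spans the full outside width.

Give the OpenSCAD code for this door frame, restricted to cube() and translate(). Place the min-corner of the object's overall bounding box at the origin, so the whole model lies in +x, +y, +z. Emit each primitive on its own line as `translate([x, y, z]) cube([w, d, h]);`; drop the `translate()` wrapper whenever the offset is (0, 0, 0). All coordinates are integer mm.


cube([64, 125, 1965]);
translate([784, 0, 0]) cube([64, 125, 1965]);
translate([0, 0, 1965]) cube([848, 125, 68]);


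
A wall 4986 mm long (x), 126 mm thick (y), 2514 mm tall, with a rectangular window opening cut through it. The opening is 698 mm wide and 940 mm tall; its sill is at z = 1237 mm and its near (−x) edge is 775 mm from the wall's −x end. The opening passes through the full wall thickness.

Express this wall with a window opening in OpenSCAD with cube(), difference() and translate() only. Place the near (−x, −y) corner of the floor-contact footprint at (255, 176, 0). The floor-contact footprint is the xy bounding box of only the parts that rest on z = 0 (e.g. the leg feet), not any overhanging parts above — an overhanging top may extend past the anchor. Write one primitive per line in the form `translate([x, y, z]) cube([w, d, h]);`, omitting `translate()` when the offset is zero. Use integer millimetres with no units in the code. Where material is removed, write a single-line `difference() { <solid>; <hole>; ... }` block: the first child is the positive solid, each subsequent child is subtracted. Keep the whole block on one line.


difference() { translate([255, 176, 0]) cube([4986, 126, 2514]); translate([1030, 176, 1237]) cube([698, 126, 940]); }
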